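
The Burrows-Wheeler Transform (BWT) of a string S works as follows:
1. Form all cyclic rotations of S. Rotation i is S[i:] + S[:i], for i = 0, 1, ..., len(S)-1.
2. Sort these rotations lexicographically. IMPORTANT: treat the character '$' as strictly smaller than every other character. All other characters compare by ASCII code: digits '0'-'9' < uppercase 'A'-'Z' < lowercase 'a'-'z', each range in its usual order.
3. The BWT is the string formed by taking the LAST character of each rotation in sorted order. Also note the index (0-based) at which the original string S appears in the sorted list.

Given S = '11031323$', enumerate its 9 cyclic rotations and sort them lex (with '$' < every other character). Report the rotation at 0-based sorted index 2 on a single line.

Answer: 1031323$1

Derivation:
All 9 rotations (rotation i = S[i:]+S[:i]):
  rot[0] = 11031323$
  rot[1] = 1031323$1
  rot[2] = 031323$11
  rot[3] = 31323$110
  rot[4] = 1323$1103
  rot[5] = 323$11031
  rot[6] = 23$110313
  rot[7] = 3$1103132
  rot[8] = $11031323
Sorted (with $ < everything):
  sorted[0] = $11031323
  sorted[1] = 031323$11
  sorted[2] = 1031323$1
  sorted[3] = 11031323$
  sorted[4] = 1323$1103
  sorted[5] = 23$110313
  sorted[6] = 3$1103132
  sorted[7] = 31323$110
  sorted[8] = 323$11031
sorted[2] = 1031323$1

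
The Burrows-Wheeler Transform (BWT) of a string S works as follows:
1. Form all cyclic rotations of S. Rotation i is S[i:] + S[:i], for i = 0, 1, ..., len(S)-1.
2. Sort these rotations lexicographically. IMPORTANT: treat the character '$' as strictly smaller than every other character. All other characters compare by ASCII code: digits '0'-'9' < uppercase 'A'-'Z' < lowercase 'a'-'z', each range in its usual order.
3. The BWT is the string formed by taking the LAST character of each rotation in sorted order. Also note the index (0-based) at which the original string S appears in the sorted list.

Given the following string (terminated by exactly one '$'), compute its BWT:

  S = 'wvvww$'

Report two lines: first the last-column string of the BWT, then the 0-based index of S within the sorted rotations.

Answer: wwvw$v
4

Derivation:
All 6 rotations (rotation i = S[i:]+S[:i]):
  rot[0] = wvvww$
  rot[1] = vvww$w
  rot[2] = vww$wv
  rot[3] = ww$wvv
  rot[4] = w$wvvw
  rot[5] = $wvvww
Sorted (with $ < everything):
  sorted[0] = $wvvww  (last char: 'w')
  sorted[1] = vvww$w  (last char: 'w')
  sorted[2] = vww$wv  (last char: 'v')
  sorted[3] = w$wvvw  (last char: 'w')
  sorted[4] = wvvww$  (last char: '$')
  sorted[5] = ww$wvv  (last char: 'v')
Last column: wwvw$v
Original string S is at sorted index 4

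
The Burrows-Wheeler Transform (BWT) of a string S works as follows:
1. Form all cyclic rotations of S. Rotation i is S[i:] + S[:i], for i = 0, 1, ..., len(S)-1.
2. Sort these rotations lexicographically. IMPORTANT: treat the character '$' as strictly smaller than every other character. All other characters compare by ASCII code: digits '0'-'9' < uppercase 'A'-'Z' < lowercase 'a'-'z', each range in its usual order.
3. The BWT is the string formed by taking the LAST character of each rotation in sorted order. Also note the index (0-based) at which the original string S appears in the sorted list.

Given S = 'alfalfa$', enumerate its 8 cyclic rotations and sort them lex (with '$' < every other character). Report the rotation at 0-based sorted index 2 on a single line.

Answer: alfa$alf

Derivation:
All 8 rotations (rotation i = S[i:]+S[:i]):
  rot[0] = alfalfa$
  rot[1] = lfalfa$a
  rot[2] = falfa$al
  rot[3] = alfa$alf
  rot[4] = lfa$alfa
  rot[5] = fa$alfal
  rot[6] = a$alfalf
  rot[7] = $alfalfa
Sorted (with $ < everything):
  sorted[0] = $alfalfa
  sorted[1] = a$alfalf
  sorted[2] = alfa$alf
  sorted[3] = alfalfa$
  sorted[4] = fa$alfal
  sorted[5] = falfa$al
  sorted[6] = lfa$alfa
  sorted[7] = lfalfa$a
sorted[2] = alfa$alf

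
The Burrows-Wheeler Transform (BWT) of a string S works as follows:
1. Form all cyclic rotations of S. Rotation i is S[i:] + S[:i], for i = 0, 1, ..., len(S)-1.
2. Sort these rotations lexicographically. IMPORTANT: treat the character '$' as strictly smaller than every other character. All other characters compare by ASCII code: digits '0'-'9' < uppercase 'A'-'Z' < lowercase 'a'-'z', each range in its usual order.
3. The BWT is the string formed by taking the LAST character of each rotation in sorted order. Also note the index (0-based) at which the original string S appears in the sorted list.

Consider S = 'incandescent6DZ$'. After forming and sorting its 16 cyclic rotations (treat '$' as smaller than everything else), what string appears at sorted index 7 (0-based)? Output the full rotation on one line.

All 16 rotations (rotation i = S[i:]+S[:i]):
  rot[0] = incandescent6DZ$
  rot[1] = ncandescent6DZ$i
  rot[2] = candescent6DZ$in
  rot[3] = andescent6DZ$inc
  rot[4] = ndescent6DZ$inca
  rot[5] = descent6DZ$incan
  rot[6] = escent6DZ$incand
  rot[7] = scent6DZ$incande
  rot[8] = cent6DZ$incandes
  rot[9] = ent6DZ$incandesc
  rot[10] = nt6DZ$incandesce
  rot[11] = t6DZ$incandescen
  rot[12] = 6DZ$incandescent
  rot[13] = DZ$incandescent6
  rot[14] = Z$incandescent6D
  rot[15] = $incandescent6DZ
Sorted (with $ < everything):
  sorted[0] = $incandescent6DZ
  sorted[1] = 6DZ$incandescent
  sorted[2] = DZ$incandescent6
  sorted[3] = Z$incandescent6D
  sorted[4] = andescent6DZ$inc
  sorted[5] = candescent6DZ$in
  sorted[6] = cent6DZ$incandes
  sorted[7] = descent6DZ$incan
  sorted[8] = ent6DZ$incandesc
  sorted[9] = escent6DZ$incand
  sorted[10] = incandescent6DZ$
  sorted[11] = ncandescent6DZ$i
  sorted[12] = ndescent6DZ$inca
  sorted[13] = nt6DZ$incandesce
  sorted[14] = scent6DZ$incande
  sorted[15] = t6DZ$incandescen
sorted[7] = descent6DZ$incan

Answer: descent6DZ$incan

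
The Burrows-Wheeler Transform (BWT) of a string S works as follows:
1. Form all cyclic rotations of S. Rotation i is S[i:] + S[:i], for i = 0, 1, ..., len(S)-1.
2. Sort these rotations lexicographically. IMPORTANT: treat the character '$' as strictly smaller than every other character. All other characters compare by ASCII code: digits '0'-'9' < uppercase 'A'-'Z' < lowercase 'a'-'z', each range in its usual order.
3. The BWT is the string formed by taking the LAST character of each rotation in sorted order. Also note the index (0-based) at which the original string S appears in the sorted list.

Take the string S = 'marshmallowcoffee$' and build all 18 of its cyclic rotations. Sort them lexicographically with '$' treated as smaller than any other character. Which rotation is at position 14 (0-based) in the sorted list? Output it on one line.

Answer: owcoffee$marshmall

Derivation:
All 18 rotations (rotation i = S[i:]+S[:i]):
  rot[0] = marshmallowcoffee$
  rot[1] = arshmallowcoffee$m
  rot[2] = rshmallowcoffee$ma
  rot[3] = shmallowcoffee$mar
  rot[4] = hmallowcoffee$mars
  rot[5] = mallowcoffee$marsh
  rot[6] = allowcoffee$marshm
  rot[7] = llowcoffee$marshma
  rot[8] = lowcoffee$marshmal
  rot[9] = owcoffee$marshmall
  rot[10] = wcoffee$marshmallo
  rot[11] = coffee$marshmallow
  rot[12] = offee$marshmallowc
  rot[13] = ffee$marshmallowco
  rot[14] = fee$marshmallowcof
  rot[15] = ee$marshmallowcoff
  rot[16] = e$marshmallowcoffe
  rot[17] = $marshmallowcoffee
Sorted (with $ < everything):
  sorted[0] = $marshmallowcoffee
  sorted[1] = allowcoffee$marshm
  sorted[2] = arshmallowcoffee$m
  sorted[3] = coffee$marshmallow
  sorted[4] = e$marshmallowcoffe
  sorted[5] = ee$marshmallowcoff
  sorted[6] = fee$marshmallowcof
  sorted[7] = ffee$marshmallowco
  sorted[8] = hmallowcoffee$mars
  sorted[9] = llowcoffee$marshma
  sorted[10] = lowcoffee$marshmal
  sorted[11] = mallowcoffee$marsh
  sorted[12] = marshmallowcoffee$
  sorted[13] = offee$marshmallowc
  sorted[14] = owcoffee$marshmall
  sorted[15] = rshmallowcoffee$ma
  sorted[16] = shmallowcoffee$mar
  sorted[17] = wcoffee$marshmallo
sorted[14] = owcoffee$marshmall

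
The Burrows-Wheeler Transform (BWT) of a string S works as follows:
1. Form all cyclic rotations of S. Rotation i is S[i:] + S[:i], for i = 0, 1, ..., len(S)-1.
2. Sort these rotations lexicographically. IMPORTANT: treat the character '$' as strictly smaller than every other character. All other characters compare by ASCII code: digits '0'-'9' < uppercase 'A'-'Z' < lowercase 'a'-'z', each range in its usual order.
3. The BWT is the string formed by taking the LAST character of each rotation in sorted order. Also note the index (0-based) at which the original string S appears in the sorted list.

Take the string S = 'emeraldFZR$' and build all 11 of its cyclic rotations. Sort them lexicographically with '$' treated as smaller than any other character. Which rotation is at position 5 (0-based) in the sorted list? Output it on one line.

All 11 rotations (rotation i = S[i:]+S[:i]):
  rot[0] = emeraldFZR$
  rot[1] = meraldFZR$e
  rot[2] = eraldFZR$em
  rot[3] = raldFZR$eme
  rot[4] = aldFZR$emer
  rot[5] = ldFZR$emera
  rot[6] = dFZR$emeral
  rot[7] = FZR$emerald
  rot[8] = ZR$emeraldF
  rot[9] = R$emeraldFZ
  rot[10] = $emeraldFZR
Sorted (with $ < everything):
  sorted[0] = $emeraldFZR
  sorted[1] = FZR$emerald
  sorted[2] = R$emeraldFZ
  sorted[3] = ZR$emeraldF
  sorted[4] = aldFZR$emer
  sorted[5] = dFZR$emeral
  sorted[6] = emeraldFZR$
  sorted[7] = eraldFZR$em
  sorted[8] = ldFZR$emera
  sorted[9] = meraldFZR$e
  sorted[10] = raldFZR$eme
sorted[5] = dFZR$emeral

Answer: dFZR$emeral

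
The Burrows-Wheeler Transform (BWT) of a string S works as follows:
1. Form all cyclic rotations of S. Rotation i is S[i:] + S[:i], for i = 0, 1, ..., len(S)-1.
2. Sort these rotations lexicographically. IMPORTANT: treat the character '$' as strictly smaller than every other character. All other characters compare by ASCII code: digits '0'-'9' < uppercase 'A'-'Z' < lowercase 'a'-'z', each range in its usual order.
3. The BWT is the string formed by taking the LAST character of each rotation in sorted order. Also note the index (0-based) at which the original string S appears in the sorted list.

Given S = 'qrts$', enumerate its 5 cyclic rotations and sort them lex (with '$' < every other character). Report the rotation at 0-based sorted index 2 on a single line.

All 5 rotations (rotation i = S[i:]+S[:i]):
  rot[0] = qrts$
  rot[1] = rts$q
  rot[2] = ts$qr
  rot[3] = s$qrt
  rot[4] = $qrts
Sorted (with $ < everything):
  sorted[0] = $qrts
  sorted[1] = qrts$
  sorted[2] = rts$q
  sorted[3] = s$qrt
  sorted[4] = ts$qr
sorted[2] = rts$q

Answer: rts$q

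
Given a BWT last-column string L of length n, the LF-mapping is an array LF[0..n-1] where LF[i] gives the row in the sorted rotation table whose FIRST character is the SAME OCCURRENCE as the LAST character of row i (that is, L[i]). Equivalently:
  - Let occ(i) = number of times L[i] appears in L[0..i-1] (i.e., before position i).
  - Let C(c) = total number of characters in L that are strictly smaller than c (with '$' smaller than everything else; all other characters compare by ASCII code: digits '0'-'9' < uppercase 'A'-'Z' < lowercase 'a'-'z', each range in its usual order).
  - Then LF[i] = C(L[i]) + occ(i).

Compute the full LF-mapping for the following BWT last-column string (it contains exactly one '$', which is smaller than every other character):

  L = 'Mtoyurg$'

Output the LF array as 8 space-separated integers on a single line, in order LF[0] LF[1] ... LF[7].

Answer: 1 5 3 7 6 4 2 0

Derivation:
Char counts: '$':1, 'M':1, 'g':1, 'o':1, 'r':1, 't':1, 'u':1, 'y':1
C (first-col start): C('$')=0, C('M')=1, C('g')=2, C('o')=3, C('r')=4, C('t')=5, C('u')=6, C('y')=7
L[0]='M': occ=0, LF[0]=C('M')+0=1+0=1
L[1]='t': occ=0, LF[1]=C('t')+0=5+0=5
L[2]='o': occ=0, LF[2]=C('o')+0=3+0=3
L[3]='y': occ=0, LF[3]=C('y')+0=7+0=7
L[4]='u': occ=0, LF[4]=C('u')+0=6+0=6
L[5]='r': occ=0, LF[5]=C('r')+0=4+0=4
L[6]='g': occ=0, LF[6]=C('g')+0=2+0=2
L[7]='$': occ=0, LF[7]=C('$')+0=0+0=0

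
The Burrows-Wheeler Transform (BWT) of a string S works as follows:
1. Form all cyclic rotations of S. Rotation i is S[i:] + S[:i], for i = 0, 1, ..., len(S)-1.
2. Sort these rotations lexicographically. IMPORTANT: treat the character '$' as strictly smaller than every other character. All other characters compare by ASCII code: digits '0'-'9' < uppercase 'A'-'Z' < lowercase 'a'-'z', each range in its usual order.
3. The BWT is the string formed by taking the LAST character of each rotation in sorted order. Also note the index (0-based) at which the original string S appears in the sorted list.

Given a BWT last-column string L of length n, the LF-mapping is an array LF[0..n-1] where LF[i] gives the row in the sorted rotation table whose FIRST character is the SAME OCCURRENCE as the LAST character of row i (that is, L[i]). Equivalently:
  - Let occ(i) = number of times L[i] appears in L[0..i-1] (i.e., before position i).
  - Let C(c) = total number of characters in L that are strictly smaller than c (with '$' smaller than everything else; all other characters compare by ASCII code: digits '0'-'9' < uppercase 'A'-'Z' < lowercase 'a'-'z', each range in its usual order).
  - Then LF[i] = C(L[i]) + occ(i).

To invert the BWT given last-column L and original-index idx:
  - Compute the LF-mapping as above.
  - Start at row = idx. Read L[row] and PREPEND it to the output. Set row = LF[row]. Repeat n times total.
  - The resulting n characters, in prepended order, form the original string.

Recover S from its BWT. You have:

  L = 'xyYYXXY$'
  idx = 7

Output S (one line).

Answer: yXYYXYx$

Derivation:
LF mapping: 6 7 3 4 1 2 5 0
Walk LF starting at row 7, prepending L[row]:
  step 1: row=7, L[7]='$', prepend. Next row=LF[7]=0
  step 2: row=0, L[0]='x', prepend. Next row=LF[0]=6
  step 3: row=6, L[6]='Y', prepend. Next row=LF[6]=5
  step 4: row=5, L[5]='X', prepend. Next row=LF[5]=2
  step 5: row=2, L[2]='Y', prepend. Next row=LF[2]=3
  step 6: row=3, L[3]='Y', prepend. Next row=LF[3]=4
  step 7: row=4, L[4]='X', prepend. Next row=LF[4]=1
  step 8: row=1, L[1]='y', prepend. Next row=LF[1]=7
Reversed output: yXYYXYx$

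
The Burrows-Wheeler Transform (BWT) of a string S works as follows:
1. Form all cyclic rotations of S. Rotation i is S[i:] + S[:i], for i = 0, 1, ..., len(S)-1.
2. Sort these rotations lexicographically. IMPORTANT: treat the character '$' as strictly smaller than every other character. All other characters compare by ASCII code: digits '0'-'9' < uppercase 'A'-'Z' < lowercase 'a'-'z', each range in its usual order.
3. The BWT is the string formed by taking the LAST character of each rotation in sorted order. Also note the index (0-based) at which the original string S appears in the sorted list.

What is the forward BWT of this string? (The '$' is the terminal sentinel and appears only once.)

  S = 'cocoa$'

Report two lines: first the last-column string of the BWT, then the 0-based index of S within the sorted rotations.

Answer: aoo$cc
3

Derivation:
All 6 rotations (rotation i = S[i:]+S[:i]):
  rot[0] = cocoa$
  rot[1] = ocoa$c
  rot[2] = coa$co
  rot[3] = oa$coc
  rot[4] = a$coco
  rot[5] = $cocoa
Sorted (with $ < everything):
  sorted[0] = $cocoa  (last char: 'a')
  sorted[1] = a$coco  (last char: 'o')
  sorted[2] = coa$co  (last char: 'o')
  sorted[3] = cocoa$  (last char: '$')
  sorted[4] = oa$coc  (last char: 'c')
  sorted[5] = ocoa$c  (last char: 'c')
Last column: aoo$cc
Original string S is at sorted index 3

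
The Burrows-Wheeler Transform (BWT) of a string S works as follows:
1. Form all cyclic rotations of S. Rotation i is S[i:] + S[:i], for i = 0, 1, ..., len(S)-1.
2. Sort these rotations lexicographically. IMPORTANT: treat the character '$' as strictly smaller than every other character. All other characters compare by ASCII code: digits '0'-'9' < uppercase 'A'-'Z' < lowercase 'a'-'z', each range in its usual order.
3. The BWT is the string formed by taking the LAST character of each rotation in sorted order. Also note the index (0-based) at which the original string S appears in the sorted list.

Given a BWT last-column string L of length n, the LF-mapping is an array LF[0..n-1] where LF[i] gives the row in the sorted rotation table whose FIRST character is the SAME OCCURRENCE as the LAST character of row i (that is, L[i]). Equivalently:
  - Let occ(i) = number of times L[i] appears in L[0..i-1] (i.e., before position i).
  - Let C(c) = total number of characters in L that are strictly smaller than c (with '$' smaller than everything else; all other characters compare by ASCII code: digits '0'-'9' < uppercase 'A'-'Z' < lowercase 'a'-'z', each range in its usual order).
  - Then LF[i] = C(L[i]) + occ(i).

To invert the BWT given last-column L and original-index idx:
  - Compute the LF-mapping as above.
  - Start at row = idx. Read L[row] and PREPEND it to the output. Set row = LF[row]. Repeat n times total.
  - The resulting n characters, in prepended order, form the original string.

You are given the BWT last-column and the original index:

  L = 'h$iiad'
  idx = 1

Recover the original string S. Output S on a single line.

LF mapping: 3 0 4 5 1 2
Walk LF starting at row 1, prepending L[row]:
  step 1: row=1, L[1]='$', prepend. Next row=LF[1]=0
  step 2: row=0, L[0]='h', prepend. Next row=LF[0]=3
  step 3: row=3, L[3]='i', prepend. Next row=LF[3]=5
  step 4: row=5, L[5]='d', prepend. Next row=LF[5]=2
  step 5: row=2, L[2]='i', prepend. Next row=LF[2]=4
  step 6: row=4, L[4]='a', prepend. Next row=LF[4]=1
Reversed output: aidih$

Answer: aidih$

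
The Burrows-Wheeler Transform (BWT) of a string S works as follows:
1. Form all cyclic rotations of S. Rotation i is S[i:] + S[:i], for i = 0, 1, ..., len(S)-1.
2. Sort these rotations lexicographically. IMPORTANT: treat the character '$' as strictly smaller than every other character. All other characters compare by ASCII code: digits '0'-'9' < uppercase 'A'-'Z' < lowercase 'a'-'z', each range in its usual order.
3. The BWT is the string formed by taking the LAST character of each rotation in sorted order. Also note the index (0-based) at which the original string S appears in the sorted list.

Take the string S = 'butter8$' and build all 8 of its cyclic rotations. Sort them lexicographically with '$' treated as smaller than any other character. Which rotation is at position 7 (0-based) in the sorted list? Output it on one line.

All 8 rotations (rotation i = S[i:]+S[:i]):
  rot[0] = butter8$
  rot[1] = utter8$b
  rot[2] = tter8$bu
  rot[3] = ter8$but
  rot[4] = er8$butt
  rot[5] = r8$butte
  rot[6] = 8$butter
  rot[7] = $butter8
Sorted (with $ < everything):
  sorted[0] = $butter8
  sorted[1] = 8$butter
  sorted[2] = butter8$
  sorted[3] = er8$butt
  sorted[4] = r8$butte
  sorted[5] = ter8$but
  sorted[6] = tter8$bu
  sorted[7] = utter8$b
sorted[7] = utter8$b

Answer: utter8$b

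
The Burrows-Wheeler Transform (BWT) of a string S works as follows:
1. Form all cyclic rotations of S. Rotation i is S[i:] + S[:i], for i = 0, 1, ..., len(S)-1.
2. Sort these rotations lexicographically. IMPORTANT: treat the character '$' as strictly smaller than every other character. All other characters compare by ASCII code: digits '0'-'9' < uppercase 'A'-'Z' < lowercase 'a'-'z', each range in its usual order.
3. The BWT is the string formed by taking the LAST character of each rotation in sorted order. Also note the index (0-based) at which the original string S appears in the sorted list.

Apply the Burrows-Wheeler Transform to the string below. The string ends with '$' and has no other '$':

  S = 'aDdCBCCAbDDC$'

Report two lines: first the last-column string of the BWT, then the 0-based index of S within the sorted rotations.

All 13 rotations (rotation i = S[i:]+S[:i]):
  rot[0] = aDdCBCCAbDDC$
  rot[1] = DdCBCCAbDDC$a
  rot[2] = dCBCCAbDDC$aD
  rot[3] = CBCCAbDDC$aDd
  rot[4] = BCCAbDDC$aDdC
  rot[5] = CCAbDDC$aDdCB
  rot[6] = CAbDDC$aDdCBC
  rot[7] = AbDDC$aDdCBCC
  rot[8] = bDDC$aDdCBCCA
  rot[9] = DDC$aDdCBCCAb
  rot[10] = DC$aDdCBCCAbD
  rot[11] = C$aDdCBCCAbDD
  rot[12] = $aDdCBCCAbDDC
Sorted (with $ < everything):
  sorted[0] = $aDdCBCCAbDDC  (last char: 'C')
  sorted[1] = AbDDC$aDdCBCC  (last char: 'C')
  sorted[2] = BCCAbDDC$aDdC  (last char: 'C')
  sorted[3] = C$aDdCBCCAbDD  (last char: 'D')
  sorted[4] = CAbDDC$aDdCBC  (last char: 'C')
  sorted[5] = CBCCAbDDC$aDd  (last char: 'd')
  sorted[6] = CCAbDDC$aDdCB  (last char: 'B')
  sorted[7] = DC$aDdCBCCAbD  (last char: 'D')
  sorted[8] = DDC$aDdCBCCAb  (last char: 'b')
  sorted[9] = DdCBCCAbDDC$a  (last char: 'a')
  sorted[10] = aDdCBCCAbDDC$  (last char: '$')
  sorted[11] = bDDC$aDdCBCCA  (last char: 'A')
  sorted[12] = dCBCCAbDDC$aD  (last char: 'D')
Last column: CCCDCdBDba$AD
Original string S is at sorted index 10

Answer: CCCDCdBDba$AD
10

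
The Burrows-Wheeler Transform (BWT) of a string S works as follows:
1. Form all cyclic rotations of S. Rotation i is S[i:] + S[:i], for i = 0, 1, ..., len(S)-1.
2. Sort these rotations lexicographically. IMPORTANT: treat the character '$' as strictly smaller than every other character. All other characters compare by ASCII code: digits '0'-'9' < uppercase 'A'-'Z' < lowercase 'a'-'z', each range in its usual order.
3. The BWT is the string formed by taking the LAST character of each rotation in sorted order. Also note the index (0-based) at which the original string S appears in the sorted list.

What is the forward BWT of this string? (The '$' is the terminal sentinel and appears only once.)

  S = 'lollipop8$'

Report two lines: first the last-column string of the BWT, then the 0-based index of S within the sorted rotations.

All 10 rotations (rotation i = S[i:]+S[:i]):
  rot[0] = lollipop8$
  rot[1] = ollipop8$l
  rot[2] = llipop8$lo
  rot[3] = lipop8$lol
  rot[4] = ipop8$loll
  rot[5] = pop8$lolli
  rot[6] = op8$lollip
  rot[7] = p8$lollipo
  rot[8] = 8$lollipop
  rot[9] = $lollipop8
Sorted (with $ < everything):
  sorted[0] = $lollipop8  (last char: '8')
  sorted[1] = 8$lollipop  (last char: 'p')
  sorted[2] = ipop8$loll  (last char: 'l')
  sorted[3] = lipop8$lol  (last char: 'l')
  sorted[4] = llipop8$lo  (last char: 'o')
  sorted[5] = lollipop8$  (last char: '$')
  sorted[6] = ollipop8$l  (last char: 'l')
  sorted[7] = op8$lollip  (last char: 'p')
  sorted[8] = p8$lollipo  (last char: 'o')
  sorted[9] = pop8$lolli  (last char: 'i')
Last column: 8pllo$lpoi
Original string S is at sorted index 5

Answer: 8pllo$lpoi
5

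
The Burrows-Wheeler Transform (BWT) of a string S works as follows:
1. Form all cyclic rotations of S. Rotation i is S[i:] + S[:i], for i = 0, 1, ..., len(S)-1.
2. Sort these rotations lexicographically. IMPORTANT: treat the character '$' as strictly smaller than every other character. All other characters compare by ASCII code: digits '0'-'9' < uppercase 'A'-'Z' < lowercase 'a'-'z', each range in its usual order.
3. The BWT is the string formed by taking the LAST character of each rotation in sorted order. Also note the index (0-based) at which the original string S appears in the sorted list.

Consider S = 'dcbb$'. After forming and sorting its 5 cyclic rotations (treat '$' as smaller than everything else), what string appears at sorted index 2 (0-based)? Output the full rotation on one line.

All 5 rotations (rotation i = S[i:]+S[:i]):
  rot[0] = dcbb$
  rot[1] = cbb$d
  rot[2] = bb$dc
  rot[3] = b$dcb
  rot[4] = $dcbb
Sorted (with $ < everything):
  sorted[0] = $dcbb
  sorted[1] = b$dcb
  sorted[2] = bb$dc
  sorted[3] = cbb$d
  sorted[4] = dcbb$
sorted[2] = bb$dc

Answer: bb$dc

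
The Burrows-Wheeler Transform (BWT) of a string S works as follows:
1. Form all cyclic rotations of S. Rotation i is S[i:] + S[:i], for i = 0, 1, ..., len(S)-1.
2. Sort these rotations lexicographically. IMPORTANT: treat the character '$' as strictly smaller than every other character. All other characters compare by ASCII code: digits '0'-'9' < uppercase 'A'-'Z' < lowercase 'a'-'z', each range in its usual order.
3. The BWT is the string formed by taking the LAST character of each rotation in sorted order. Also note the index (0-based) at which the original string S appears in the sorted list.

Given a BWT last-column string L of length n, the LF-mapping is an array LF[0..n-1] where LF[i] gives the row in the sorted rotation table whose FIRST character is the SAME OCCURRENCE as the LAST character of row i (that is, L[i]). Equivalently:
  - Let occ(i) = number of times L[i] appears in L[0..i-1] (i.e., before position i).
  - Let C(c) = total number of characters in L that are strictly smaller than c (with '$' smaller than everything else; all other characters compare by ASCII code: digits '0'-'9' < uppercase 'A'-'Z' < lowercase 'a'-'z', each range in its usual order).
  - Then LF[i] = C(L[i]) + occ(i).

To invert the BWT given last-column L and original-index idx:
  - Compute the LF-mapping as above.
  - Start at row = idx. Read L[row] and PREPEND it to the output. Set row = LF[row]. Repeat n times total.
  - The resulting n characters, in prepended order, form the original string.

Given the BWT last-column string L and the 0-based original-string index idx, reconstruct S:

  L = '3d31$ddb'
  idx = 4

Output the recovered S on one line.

Answer: bddd133$

Derivation:
LF mapping: 2 5 3 1 0 6 7 4
Walk LF starting at row 4, prepending L[row]:
  step 1: row=4, L[4]='$', prepend. Next row=LF[4]=0
  step 2: row=0, L[0]='3', prepend. Next row=LF[0]=2
  step 3: row=2, L[2]='3', prepend. Next row=LF[2]=3
  step 4: row=3, L[3]='1', prepend. Next row=LF[3]=1
  step 5: row=1, L[1]='d', prepend. Next row=LF[1]=5
  step 6: row=5, L[5]='d', prepend. Next row=LF[5]=6
  step 7: row=6, L[6]='d', prepend. Next row=LF[6]=7
  step 8: row=7, L[7]='b', prepend. Next row=LF[7]=4
Reversed output: bddd133$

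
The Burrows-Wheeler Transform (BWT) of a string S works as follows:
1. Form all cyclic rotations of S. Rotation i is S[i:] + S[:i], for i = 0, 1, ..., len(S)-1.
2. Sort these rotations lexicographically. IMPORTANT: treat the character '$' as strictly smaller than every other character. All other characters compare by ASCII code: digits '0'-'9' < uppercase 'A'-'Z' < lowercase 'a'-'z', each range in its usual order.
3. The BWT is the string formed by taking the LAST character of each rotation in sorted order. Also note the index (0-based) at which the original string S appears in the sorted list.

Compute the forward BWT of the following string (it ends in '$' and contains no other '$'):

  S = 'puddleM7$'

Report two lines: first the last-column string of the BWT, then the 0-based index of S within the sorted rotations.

All 9 rotations (rotation i = S[i:]+S[:i]):
  rot[0] = puddleM7$
  rot[1] = uddleM7$p
  rot[2] = ddleM7$pu
  rot[3] = dleM7$pud
  rot[4] = leM7$pudd
  rot[5] = eM7$puddl
  rot[6] = M7$puddle
  rot[7] = 7$puddleM
  rot[8] = $puddleM7
Sorted (with $ < everything):
  sorted[0] = $puddleM7  (last char: '7')
  sorted[1] = 7$puddleM  (last char: 'M')
  sorted[2] = M7$puddle  (last char: 'e')
  sorted[3] = ddleM7$pu  (last char: 'u')
  sorted[4] = dleM7$pud  (last char: 'd')
  sorted[5] = eM7$puddl  (last char: 'l')
  sorted[6] = leM7$pudd  (last char: 'd')
  sorted[7] = puddleM7$  (last char: '$')
  sorted[8] = uddleM7$p  (last char: 'p')
Last column: 7Meudld$p
Original string S is at sorted index 7

Answer: 7Meudld$p
7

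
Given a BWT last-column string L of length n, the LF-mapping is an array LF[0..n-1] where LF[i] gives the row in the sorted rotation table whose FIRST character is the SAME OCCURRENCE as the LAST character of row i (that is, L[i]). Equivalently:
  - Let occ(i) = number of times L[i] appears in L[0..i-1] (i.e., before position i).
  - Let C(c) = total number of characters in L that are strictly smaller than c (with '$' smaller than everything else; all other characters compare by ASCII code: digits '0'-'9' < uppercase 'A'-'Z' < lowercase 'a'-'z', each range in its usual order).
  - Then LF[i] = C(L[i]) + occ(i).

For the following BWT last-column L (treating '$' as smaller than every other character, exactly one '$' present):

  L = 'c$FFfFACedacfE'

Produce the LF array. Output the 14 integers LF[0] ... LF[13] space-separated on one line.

Char counts: '$':1, 'A':1, 'C':1, 'E':1, 'F':3, 'a':1, 'c':2, 'd':1, 'e':1, 'f':2
C (first-col start): C('$')=0, C('A')=1, C('C')=2, C('E')=3, C('F')=4, C('a')=7, C('c')=8, C('d')=10, C('e')=11, C('f')=12
L[0]='c': occ=0, LF[0]=C('c')+0=8+0=8
L[1]='$': occ=0, LF[1]=C('$')+0=0+0=0
L[2]='F': occ=0, LF[2]=C('F')+0=4+0=4
L[3]='F': occ=1, LF[3]=C('F')+1=4+1=5
L[4]='f': occ=0, LF[4]=C('f')+0=12+0=12
L[5]='F': occ=2, LF[5]=C('F')+2=4+2=6
L[6]='A': occ=0, LF[6]=C('A')+0=1+0=1
L[7]='C': occ=0, LF[7]=C('C')+0=2+0=2
L[8]='e': occ=0, LF[8]=C('e')+0=11+0=11
L[9]='d': occ=0, LF[9]=C('d')+0=10+0=10
L[10]='a': occ=0, LF[10]=C('a')+0=7+0=7
L[11]='c': occ=1, LF[11]=C('c')+1=8+1=9
L[12]='f': occ=1, LF[12]=C('f')+1=12+1=13
L[13]='E': occ=0, LF[13]=C('E')+0=3+0=3

Answer: 8 0 4 5 12 6 1 2 11 10 7 9 13 3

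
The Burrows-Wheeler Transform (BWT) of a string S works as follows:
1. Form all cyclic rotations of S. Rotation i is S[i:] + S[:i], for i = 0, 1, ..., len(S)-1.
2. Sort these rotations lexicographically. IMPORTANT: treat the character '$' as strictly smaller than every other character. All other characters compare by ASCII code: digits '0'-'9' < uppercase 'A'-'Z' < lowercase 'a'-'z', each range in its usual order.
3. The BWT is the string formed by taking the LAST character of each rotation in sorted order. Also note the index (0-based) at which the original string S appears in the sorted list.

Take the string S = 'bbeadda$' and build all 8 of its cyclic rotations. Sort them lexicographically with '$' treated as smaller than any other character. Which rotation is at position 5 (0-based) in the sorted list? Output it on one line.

All 8 rotations (rotation i = S[i:]+S[:i]):
  rot[0] = bbeadda$
  rot[1] = beadda$b
  rot[2] = eadda$bb
  rot[3] = adda$bbe
  rot[4] = dda$bbea
  rot[5] = da$bbead
  rot[6] = a$bbeadd
  rot[7] = $bbeadda
Sorted (with $ < everything):
  sorted[0] = $bbeadda
  sorted[1] = a$bbeadd
  sorted[2] = adda$bbe
  sorted[3] = bbeadda$
  sorted[4] = beadda$b
  sorted[5] = da$bbead
  sorted[6] = dda$bbea
  sorted[7] = eadda$bb
sorted[5] = da$bbead

Answer: da$bbead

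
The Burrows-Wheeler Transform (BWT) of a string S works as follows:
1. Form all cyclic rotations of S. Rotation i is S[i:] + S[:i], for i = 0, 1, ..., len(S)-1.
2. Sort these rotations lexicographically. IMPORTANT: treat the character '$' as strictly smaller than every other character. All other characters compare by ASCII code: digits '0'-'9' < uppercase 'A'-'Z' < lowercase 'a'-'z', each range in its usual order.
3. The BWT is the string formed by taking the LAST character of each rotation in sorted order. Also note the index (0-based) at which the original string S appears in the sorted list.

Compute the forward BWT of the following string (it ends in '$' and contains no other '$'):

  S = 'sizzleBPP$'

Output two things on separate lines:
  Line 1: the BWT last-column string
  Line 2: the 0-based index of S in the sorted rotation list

Answer: PePBlsz$zi
7

Derivation:
All 10 rotations (rotation i = S[i:]+S[:i]):
  rot[0] = sizzleBPP$
  rot[1] = izzleBPP$s
  rot[2] = zzleBPP$si
  rot[3] = zleBPP$siz
  rot[4] = leBPP$sizz
  rot[5] = eBPP$sizzl
  rot[6] = BPP$sizzle
  rot[7] = PP$sizzleB
  rot[8] = P$sizzleBP
  rot[9] = $sizzleBPP
Sorted (with $ < everything):
  sorted[0] = $sizzleBPP  (last char: 'P')
  sorted[1] = BPP$sizzle  (last char: 'e')
  sorted[2] = P$sizzleBP  (last char: 'P')
  sorted[3] = PP$sizzleB  (last char: 'B')
  sorted[4] = eBPP$sizzl  (last char: 'l')
  sorted[5] = izzleBPP$s  (last char: 's')
  sorted[6] = leBPP$sizz  (last char: 'z')
  sorted[7] = sizzleBPP$  (last char: '$')
  sorted[8] = zleBPP$siz  (last char: 'z')
  sorted[9] = zzleBPP$si  (last char: 'i')
Last column: PePBlsz$zi
Original string S is at sorted index 7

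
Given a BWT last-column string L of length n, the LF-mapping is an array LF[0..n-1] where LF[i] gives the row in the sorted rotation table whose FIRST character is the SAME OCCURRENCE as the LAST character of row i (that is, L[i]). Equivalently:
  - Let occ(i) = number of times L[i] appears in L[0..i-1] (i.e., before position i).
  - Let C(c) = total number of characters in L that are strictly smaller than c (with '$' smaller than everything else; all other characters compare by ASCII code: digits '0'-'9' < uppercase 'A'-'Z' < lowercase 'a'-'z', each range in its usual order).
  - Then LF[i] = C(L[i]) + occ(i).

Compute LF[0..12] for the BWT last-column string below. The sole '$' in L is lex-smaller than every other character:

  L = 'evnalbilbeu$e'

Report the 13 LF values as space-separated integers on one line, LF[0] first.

Char counts: '$':1, 'a':1, 'b':2, 'e':3, 'i':1, 'l':2, 'n':1, 'u':1, 'v':1
C (first-col start): C('$')=0, C('a')=1, C('b')=2, C('e')=4, C('i')=7, C('l')=8, C('n')=10, C('u')=11, C('v')=12
L[0]='e': occ=0, LF[0]=C('e')+0=4+0=4
L[1]='v': occ=0, LF[1]=C('v')+0=12+0=12
L[2]='n': occ=0, LF[2]=C('n')+0=10+0=10
L[3]='a': occ=0, LF[3]=C('a')+0=1+0=1
L[4]='l': occ=0, LF[4]=C('l')+0=8+0=8
L[5]='b': occ=0, LF[5]=C('b')+0=2+0=2
L[6]='i': occ=0, LF[6]=C('i')+0=7+0=7
L[7]='l': occ=1, LF[7]=C('l')+1=8+1=9
L[8]='b': occ=1, LF[8]=C('b')+1=2+1=3
L[9]='e': occ=1, LF[9]=C('e')+1=4+1=5
L[10]='u': occ=0, LF[10]=C('u')+0=11+0=11
L[11]='$': occ=0, LF[11]=C('$')+0=0+0=0
L[12]='e': occ=2, LF[12]=C('e')+2=4+2=6

Answer: 4 12 10 1 8 2 7 9 3 5 11 0 6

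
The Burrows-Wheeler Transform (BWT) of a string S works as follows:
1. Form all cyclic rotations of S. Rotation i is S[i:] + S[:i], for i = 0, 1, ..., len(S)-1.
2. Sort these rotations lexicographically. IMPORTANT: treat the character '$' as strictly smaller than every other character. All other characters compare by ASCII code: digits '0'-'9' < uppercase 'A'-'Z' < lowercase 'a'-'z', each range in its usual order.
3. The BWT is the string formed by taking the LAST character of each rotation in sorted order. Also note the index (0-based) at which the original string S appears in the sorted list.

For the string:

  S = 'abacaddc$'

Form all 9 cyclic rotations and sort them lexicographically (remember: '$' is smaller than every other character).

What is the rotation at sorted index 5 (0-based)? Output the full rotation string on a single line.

Answer: c$abacadd

Derivation:
All 9 rotations (rotation i = S[i:]+S[:i]):
  rot[0] = abacaddc$
  rot[1] = bacaddc$a
  rot[2] = acaddc$ab
  rot[3] = caddc$aba
  rot[4] = addc$abac
  rot[5] = ddc$abaca
  rot[6] = dc$abacad
  rot[7] = c$abacadd
  rot[8] = $abacaddc
Sorted (with $ < everything):
  sorted[0] = $abacaddc
  sorted[1] = abacaddc$
  sorted[2] = acaddc$ab
  sorted[3] = addc$abac
  sorted[4] = bacaddc$a
  sorted[5] = c$abacadd
  sorted[6] = caddc$aba
  sorted[7] = dc$abacad
  sorted[8] = ddc$abaca
sorted[5] = c$abacadd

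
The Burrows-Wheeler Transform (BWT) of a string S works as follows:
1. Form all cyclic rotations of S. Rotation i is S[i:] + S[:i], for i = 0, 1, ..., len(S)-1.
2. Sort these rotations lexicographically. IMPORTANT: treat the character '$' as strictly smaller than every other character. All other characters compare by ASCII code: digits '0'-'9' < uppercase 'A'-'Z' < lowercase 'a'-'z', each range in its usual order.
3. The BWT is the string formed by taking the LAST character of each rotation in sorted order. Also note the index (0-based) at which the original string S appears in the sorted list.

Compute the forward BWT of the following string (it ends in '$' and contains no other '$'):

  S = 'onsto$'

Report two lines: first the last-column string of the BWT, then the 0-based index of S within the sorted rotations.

All 6 rotations (rotation i = S[i:]+S[:i]):
  rot[0] = onsto$
  rot[1] = nsto$o
  rot[2] = sto$on
  rot[3] = to$ons
  rot[4] = o$onst
  rot[5] = $onsto
Sorted (with $ < everything):
  sorted[0] = $onsto  (last char: 'o')
  sorted[1] = nsto$o  (last char: 'o')
  sorted[2] = o$onst  (last char: 't')
  sorted[3] = onsto$  (last char: '$')
  sorted[4] = sto$on  (last char: 'n')
  sorted[5] = to$ons  (last char: 's')
Last column: oot$ns
Original string S is at sorted index 3

Answer: oot$ns
3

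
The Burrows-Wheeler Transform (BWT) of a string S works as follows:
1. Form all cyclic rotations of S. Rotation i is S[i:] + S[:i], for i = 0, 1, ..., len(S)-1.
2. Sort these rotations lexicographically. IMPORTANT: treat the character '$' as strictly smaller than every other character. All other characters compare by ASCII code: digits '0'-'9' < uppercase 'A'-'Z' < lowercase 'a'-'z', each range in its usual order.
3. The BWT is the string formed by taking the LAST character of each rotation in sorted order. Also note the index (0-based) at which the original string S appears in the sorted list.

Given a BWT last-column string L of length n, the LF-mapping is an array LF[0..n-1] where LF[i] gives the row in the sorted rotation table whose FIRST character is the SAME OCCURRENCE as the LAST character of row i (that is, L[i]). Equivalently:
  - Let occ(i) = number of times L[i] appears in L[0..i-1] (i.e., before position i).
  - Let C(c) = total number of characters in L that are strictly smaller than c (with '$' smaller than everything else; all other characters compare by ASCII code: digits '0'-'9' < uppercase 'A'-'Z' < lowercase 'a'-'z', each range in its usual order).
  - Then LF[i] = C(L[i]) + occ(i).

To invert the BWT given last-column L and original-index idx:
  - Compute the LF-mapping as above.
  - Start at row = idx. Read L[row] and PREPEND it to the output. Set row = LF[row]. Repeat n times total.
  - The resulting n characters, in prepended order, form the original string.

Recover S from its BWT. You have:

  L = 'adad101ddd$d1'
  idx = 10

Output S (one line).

Answer: dd1a11dddd0a$

Derivation:
LF mapping: 5 7 6 8 2 1 3 9 10 11 0 12 4
Walk LF starting at row 10, prepending L[row]:
  step 1: row=10, L[10]='$', prepend. Next row=LF[10]=0
  step 2: row=0, L[0]='a', prepend. Next row=LF[0]=5
  step 3: row=5, L[5]='0', prepend. Next row=LF[5]=1
  step 4: row=1, L[1]='d', prepend. Next row=LF[1]=7
  step 5: row=7, L[7]='d', prepend. Next row=LF[7]=9
  step 6: row=9, L[9]='d', prepend. Next row=LF[9]=11
  step 7: row=11, L[11]='d', prepend. Next row=LF[11]=12
  step 8: row=12, L[12]='1', prepend. Next row=LF[12]=4
  step 9: row=4, L[4]='1', prepend. Next row=LF[4]=2
  step 10: row=2, L[2]='a', prepend. Next row=LF[2]=6
  step 11: row=6, L[6]='1', prepend. Next row=LF[6]=3
  step 12: row=3, L[3]='d', prepend. Next row=LF[3]=8
  step 13: row=8, L[8]='d', prepend. Next row=LF[8]=10
Reversed output: dd1a11dddd0a$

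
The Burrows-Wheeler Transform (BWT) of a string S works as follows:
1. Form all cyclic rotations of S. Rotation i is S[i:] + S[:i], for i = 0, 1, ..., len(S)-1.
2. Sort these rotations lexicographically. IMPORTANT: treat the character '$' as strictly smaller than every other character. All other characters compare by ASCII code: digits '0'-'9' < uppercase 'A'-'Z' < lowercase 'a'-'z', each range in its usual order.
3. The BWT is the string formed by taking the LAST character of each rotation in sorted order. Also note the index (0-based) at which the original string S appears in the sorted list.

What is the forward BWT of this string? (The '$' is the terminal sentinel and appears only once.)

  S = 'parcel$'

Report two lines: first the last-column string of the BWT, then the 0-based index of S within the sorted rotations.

All 7 rotations (rotation i = S[i:]+S[:i]):
  rot[0] = parcel$
  rot[1] = arcel$p
  rot[2] = rcel$pa
  rot[3] = cel$par
  rot[4] = el$parc
  rot[5] = l$parce
  rot[6] = $parcel
Sorted (with $ < everything):
  sorted[0] = $parcel  (last char: 'l')
  sorted[1] = arcel$p  (last char: 'p')
  sorted[2] = cel$par  (last char: 'r')
  sorted[3] = el$parc  (last char: 'c')
  sorted[4] = l$parce  (last char: 'e')
  sorted[5] = parcel$  (last char: '$')
  sorted[6] = rcel$pa  (last char: 'a')
Last column: lprce$a
Original string S is at sorted index 5

Answer: lprce$a
5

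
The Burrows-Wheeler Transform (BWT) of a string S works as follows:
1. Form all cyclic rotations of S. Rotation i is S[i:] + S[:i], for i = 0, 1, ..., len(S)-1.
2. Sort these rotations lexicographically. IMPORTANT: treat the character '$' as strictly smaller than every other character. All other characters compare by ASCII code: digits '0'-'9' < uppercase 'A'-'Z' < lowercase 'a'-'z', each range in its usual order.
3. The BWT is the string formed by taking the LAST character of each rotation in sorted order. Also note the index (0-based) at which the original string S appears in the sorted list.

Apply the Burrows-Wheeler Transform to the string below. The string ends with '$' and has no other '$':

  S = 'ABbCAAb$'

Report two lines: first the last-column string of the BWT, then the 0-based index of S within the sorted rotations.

All 8 rotations (rotation i = S[i:]+S[:i]):
  rot[0] = ABbCAAb$
  rot[1] = BbCAAb$A
  rot[2] = bCAAb$AB
  rot[3] = CAAb$ABb
  rot[4] = AAb$ABbC
  rot[5] = Ab$ABbCA
  rot[6] = b$ABbCAA
  rot[7] = $ABbCAAb
Sorted (with $ < everything):
  sorted[0] = $ABbCAAb  (last char: 'b')
  sorted[1] = AAb$ABbC  (last char: 'C')
  sorted[2] = ABbCAAb$  (last char: '$')
  sorted[3] = Ab$ABbCA  (last char: 'A')
  sorted[4] = BbCAAb$A  (last char: 'A')
  sorted[5] = CAAb$ABb  (last char: 'b')
  sorted[6] = b$ABbCAA  (last char: 'A')
  sorted[7] = bCAAb$AB  (last char: 'B')
Last column: bC$AAbAB
Original string S is at sorted index 2

Answer: bC$AAbAB
2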